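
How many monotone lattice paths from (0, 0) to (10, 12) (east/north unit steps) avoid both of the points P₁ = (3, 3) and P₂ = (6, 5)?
Number of paths = 331386

Inclusion–exclusion. Total paths: C(22, 10) = 646646. Through P₁: C(6, 3)·C(16, 7) = 228800. Through P₂: C(11, 6)·C(11, 4) = 152460. Since P₁ is strictly southwest of P₂, a monotone path through both must visit P₁ then P₂; paths through both = C(6, 3)·C(5, 3)·C(11, 4) = 66000. Avoid both = 646646 − 228800 − 152460 + 66000 = 331386.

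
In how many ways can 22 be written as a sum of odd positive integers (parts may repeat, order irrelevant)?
p_odd(22) = 89

Enumerate partitions using only odd parts via the recurrence o(n, m) = o(n, m−2) + o(n−m, m) over odd m, starting from the largest odd part ≤ n. This gives p_odd(22) = 89. (Euler's theorem: equals the count of distinct-part partitions.)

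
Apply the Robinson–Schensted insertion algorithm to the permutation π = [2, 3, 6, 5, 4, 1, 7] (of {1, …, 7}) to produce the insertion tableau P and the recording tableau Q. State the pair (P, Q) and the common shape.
P = [1, 3, 4, 7] / [2] / [5] / [6];  Q = [1, 2, 3, 7] / [4] / [5] / [6];  common shape = (4, 1, 1, 1)

Row-insert the values π_1, π_2, … into P one at a time, bumping the leftmost entry strictly greater than the inserted value down to the next row. The recording tableau Q records, in position (i, j), the step at which that cell was added to P.
  Insert 2 (step 1): P = [2];  Q = [1]
  Insert 3 (step 2): P = [2, 3];  Q = [1, 2]
  Insert 6 (step 3): P = [2, 3, 6];  Q = [1, 2, 3]
  Insert 5 (step 4): P = [2, 3, 5] / [6];  Q = [1, 2, 3] / [4]
  Insert 4 (step 5): P = [2, 3, 4] / [5] / [6];  Q = [1, 2, 3] / [4] / [5]
  Insert 1 (step 6): P = [1, 3, 4] / [2] / [5] / [6];  Q = [1, 2, 3] / [4] / [5] / [6]
  Insert 7 (step 7): P = [1, 3, 4, 7] / [2] / [5] / [6];  Q = [1, 2, 3, 7] / [4] / [5] / [6]
Final shape: (4, 1, 1, 1).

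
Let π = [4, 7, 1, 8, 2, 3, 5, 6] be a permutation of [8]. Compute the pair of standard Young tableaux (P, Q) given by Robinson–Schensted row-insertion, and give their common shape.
P = [1, 2, 3, 5, 6] / [4, 7, 8];  Q = [1, 2, 4, 7, 8] / [3, 5, 6];  common shape = (5, 3)

Row-insert the values π_1, π_2, … into P one at a time, bumping the leftmost entry strictly greater than the inserted value down to the next row. The recording tableau Q records, in position (i, j), the step at which that cell was added to P.
  Insert 4 (step 1): P = [4];  Q = [1]
  Insert 7 (step 2): P = [4, 7];  Q = [1, 2]
  Insert 1 (step 3): P = [1, 7] / [4];  Q = [1, 2] / [3]
  Insert 8 (step 4): P = [1, 7, 8] / [4];  Q = [1, 2, 4] / [3]
  Insert 2 (step 5): P = [1, 2, 8] / [4, 7];  Q = [1, 2, 4] / [3, 5]
  Insert 3 (step 6): P = [1, 2, 3] / [4, 7, 8];  Q = [1, 2, 4] / [3, 5, 6]
  Insert 5 (step 7): P = [1, 2, 3, 5] / [4, 7, 8];  Q = [1, 2, 4, 7] / [3, 5, 6]
  Insert 6 (step 8): P = [1, 2, 3, 5, 6] / [4, 7, 8];  Q = [1, 2, 4, 7, 8] / [3, 5, 6]
Final shape: (5, 3).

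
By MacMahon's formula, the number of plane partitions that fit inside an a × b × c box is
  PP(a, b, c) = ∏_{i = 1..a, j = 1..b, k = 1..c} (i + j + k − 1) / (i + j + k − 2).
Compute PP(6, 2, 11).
PP(6, 2, 11) = 32821152

Evaluate the triple product over i = 1..6, j = 1..2, k = 1..11. The factors are (2/1) · (3/2) · (4/3) · (5/4) · (6/5) · (7/6) · (8/7) · (9/8) · … (132 factors total). The numerators and denominators telescope so the product is an integer; carrying out the multiplication exactly gives PP(6, 2, 11) = 32821152.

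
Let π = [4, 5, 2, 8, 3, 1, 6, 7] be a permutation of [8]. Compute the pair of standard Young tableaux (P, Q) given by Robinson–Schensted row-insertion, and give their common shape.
P = [1, 3, 6, 7] / [2, 5, 8] / [4];  Q = [1, 2, 4, 8] / [3, 5, 7] / [6];  common shape = (4, 3, 1)

Row-insert the values π_1, π_2, … into P one at a time, bumping the leftmost entry strictly greater than the inserted value down to the next row. The recording tableau Q records, in position (i, j), the step at which that cell was added to P.
  Insert 4 (step 1): P = [4];  Q = [1]
  Insert 5 (step 2): P = [4, 5];  Q = [1, 2]
  Insert 2 (step 3): P = [2, 5] / [4];  Q = [1, 2] / [3]
  Insert 8 (step 4): P = [2, 5, 8] / [4];  Q = [1, 2, 4] / [3]
  Insert 3 (step 5): P = [2, 3, 8] / [4, 5];  Q = [1, 2, 4] / [3, 5]
  Insert 1 (step 6): P = [1, 3, 8] / [2, 5] / [4];  Q = [1, 2, 4] / [3, 5] / [6]
  Insert 6 (step 7): P = [1, 3, 6] / [2, 5, 8] / [4];  Q = [1, 2, 4] / [3, 5, 7] / [6]
  Insert 7 (step 8): P = [1, 3, 6, 7] / [2, 5, 8] / [4];  Q = [1, 2, 4, 8] / [3, 5, 7] / [6]
Final shape: (4, 3, 1).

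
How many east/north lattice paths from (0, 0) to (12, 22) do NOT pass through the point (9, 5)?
Number of paths = 546071760

Total paths from (0, 0) to (12, 22): C(34, 12) = 548354040. Paths through (9, 5): (paths (0, 0) → (9, 5)) × (paths (9, 5) → (12, 22)) = C(14, 9) · C(20, 3) = 2002 · 1140 = 2282280. Avoidance count = 548354040 − 2282280 = 546071760.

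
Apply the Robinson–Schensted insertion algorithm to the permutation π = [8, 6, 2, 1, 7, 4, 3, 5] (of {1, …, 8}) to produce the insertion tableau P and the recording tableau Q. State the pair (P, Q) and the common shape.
P = [1, 3, 5] / [2, 4] / [6, 7] / [8];  Q = [1, 5, 8] / [2, 6] / [3, 7] / [4];  common shape = (3, 2, 2, 1)

Row-insert the values π_1, π_2, … into P one at a time, bumping the leftmost entry strictly greater than the inserted value down to the next row. The recording tableau Q records, in position (i, j), the step at which that cell was added to P.
  Insert 8 (step 1): P = [8];  Q = [1]
  Insert 6 (step 2): P = [6] / [8];  Q = [1] / [2]
  Insert 2 (step 3): P = [2] / [6] / [8];  Q = [1] / [2] / [3]
  Insert 1 (step 4): P = [1] / [2] / [6] / [8];  Q = [1] / [2] / [3] / [4]
  Insert 7 (step 5): P = [1, 7] / [2] / [6] / [8];  Q = [1, 5] / [2] / [3] / [4]
  Insert 4 (step 6): P = [1, 4] / [2, 7] / [6] / [8];  Q = [1, 5] / [2, 6] / [3] / [4]
  Insert 3 (step 7): P = [1, 3] / [2, 4] / [6, 7] / [8];  Q = [1, 5] / [2, 6] / [3, 7] / [4]
  Insert 5 (step 8): P = [1, 3, 5] / [2, 4] / [6, 7] / [8];  Q = [1, 5, 8] / [2, 6] / [3, 7] / [4]
Final shape: (3, 2, 2, 1).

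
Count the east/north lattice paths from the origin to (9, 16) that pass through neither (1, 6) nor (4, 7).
Number of paths = 1132065

Inclusion–exclusion. Total paths: C(25, 9) = 2042975. Through P₁: C(7, 1)·C(18, 8) = 306306. Through P₂: C(11, 4)·C(14, 5) = 660660. Since P₁ is strictly southwest of P₂, a monotone path through both must visit P₁ then P₂; paths through both = C(7, 1)·C(4, 3)·C(14, 5) = 56056. Avoid both = 2042975 − 306306 − 660660 + 56056 = 1132065.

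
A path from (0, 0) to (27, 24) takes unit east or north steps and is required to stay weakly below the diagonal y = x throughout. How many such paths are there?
Number of paths = 32798844771700

By the reflection principle (André's argument), the number of monotone paths to (27, 24) with n ≤ m that never go above y = x is C(51, 27) − C(51, 28) = 229591913401900 − 196793068630200 = 32798844771700.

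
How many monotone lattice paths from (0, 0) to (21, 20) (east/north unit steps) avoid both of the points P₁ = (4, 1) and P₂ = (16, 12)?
Number of paths = 195689277465

Inclusion–exclusion. Total paths: C(41, 21) = 269128937220. Through P₁: C(5, 4)·C(36, 17) = 42987483000. Through P₂: C(28, 16)·C(13, 5) = 39152798685. Since P₁ is strictly southwest of P₂, a monotone path through both must visit P₁ then P₂; paths through both = C(5, 4)·C(23, 12)·C(13, 5) = 8700621930. Avoid both = 269128937220 − 42987483000 − 39152798685 + 8700621930 = 195689277465.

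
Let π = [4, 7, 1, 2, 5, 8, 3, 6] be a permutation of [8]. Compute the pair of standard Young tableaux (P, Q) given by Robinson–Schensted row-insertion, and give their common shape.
P = [1, 2, 3, 6] / [4, 5, 8] / [7];  Q = [1, 2, 5, 6] / [3, 4, 8] / [7];  common shape = (4, 3, 1)

Row-insert the values π_1, π_2, … into P one at a time, bumping the leftmost entry strictly greater than the inserted value down to the next row. The recording tableau Q records, in position (i, j), the step at which that cell was added to P.
  Insert 4 (step 1): P = [4];  Q = [1]
  Insert 7 (step 2): P = [4, 7];  Q = [1, 2]
  Insert 1 (step 3): P = [1, 7] / [4];  Q = [1, 2] / [3]
  Insert 2 (step 4): P = [1, 2] / [4, 7];  Q = [1, 2] / [3, 4]
  Insert 5 (step 5): P = [1, 2, 5] / [4, 7];  Q = [1, 2, 5] / [3, 4]
  Insert 8 (step 6): P = [1, 2, 5, 8] / [4, 7];  Q = [1, 2, 5, 6] / [3, 4]
  Insert 3 (step 7): P = [1, 2, 3, 8] / [4, 5] / [7];  Q = [1, 2, 5, 6] / [3, 4] / [7]
  Insert 6 (step 8): P = [1, 2, 3, 6] / [4, 5, 8] / [7];  Q = [1, 2, 5, 6] / [3, 4, 8] / [7]
Final shape: (4, 3, 1).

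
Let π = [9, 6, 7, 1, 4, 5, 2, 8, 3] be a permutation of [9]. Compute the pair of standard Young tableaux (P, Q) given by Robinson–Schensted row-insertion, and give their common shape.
P = [1, 2, 3, 8] / [4, 5] / [6, 7] / [9];  Q = [1, 3, 6, 8] / [2, 5] / [4, 9] / [7];  common shape = (4, 2, 2, 1)

Row-insert the values π_1, π_2, … into P one at a time, bumping the leftmost entry strictly greater than the inserted value down to the next row. The recording tableau Q records, in position (i, j), the step at which that cell was added to P.
  Insert 9 (step 1): P = [9];  Q = [1]
  Insert 6 (step 2): P = [6] / [9];  Q = [1] / [2]
  Insert 7 (step 3): P = [6, 7] / [9];  Q = [1, 3] / [2]
  Insert 1 (step 4): P = [1, 7] / [6] / [9];  Q = [1, 3] / [2] / [4]
  Insert 4 (step 5): P = [1, 4] / [6, 7] / [9];  Q = [1, 3] / [2, 5] / [4]
  Insert 5 (step 6): P = [1, 4, 5] / [6, 7] / [9];  Q = [1, 3, 6] / [2, 5] / [4]
  Insert 2 (step 7): P = [1, 2, 5] / [4, 7] / [6] / [9];  Q = [1, 3, 6] / [2, 5] / [4] / [7]
  Insert 8 (step 8): P = [1, 2, 5, 8] / [4, 7] / [6] / [9];  Q = [1, 3, 6, 8] / [2, 5] / [4] / [7]
  Insert 3 (step 9): P = [1, 2, 3, 8] / [4, 5] / [6, 7] / [9];  Q = [1, 3, 6, 8] / [2, 5] / [4, 9] / [7]
Final shape: (4, 2, 2, 1).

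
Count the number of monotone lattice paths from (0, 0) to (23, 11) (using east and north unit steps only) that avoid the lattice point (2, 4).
Number of paths = 268337160

Total paths from (0, 0) to (23, 11): C(34, 23) = 286097760. Paths through (2, 4): (paths (0, 0) → (2, 4)) × (paths (2, 4) → (23, 11)) = C(6, 2) · C(28, 21) = 15 · 1184040 = 17760600. Avoidance count = 286097760 − 17760600 = 268337160.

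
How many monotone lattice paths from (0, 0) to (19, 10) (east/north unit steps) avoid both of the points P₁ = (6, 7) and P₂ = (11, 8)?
Number of paths = 16131180

Inclusion–exclusion. Total paths: C(29, 19) = 20030010. Through P₁: C(13, 6)·C(16, 13) = 960960. Through P₂: C(19, 11)·C(10, 8) = 3401190. Since P₁ is strictly southwest of P₂, a monotone path through both must visit P₁ then P₂; paths through both = C(13, 6)·C(6, 5)·C(10, 8) = 463320. Avoid both = 20030010 − 960960 − 3401190 + 463320 = 16131180.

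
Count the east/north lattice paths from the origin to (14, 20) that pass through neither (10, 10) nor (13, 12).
Number of paths = 1176860224

Inclusion–exclusion. Total paths: C(34, 14) = 1391975640. Through P₁: C(20, 10)·C(14, 4) = 184940756. Through P₂: C(25, 13)·C(9, 1) = 46802700. Since P₁ is strictly southwest of P₂, a monotone path through both must visit P₁ then P₂; paths through both = C(20, 10)·C(5, 3)·C(9, 1) = 16628040. Avoid both = 1391975640 − 184940756 − 46802700 + 16628040 = 1176860224.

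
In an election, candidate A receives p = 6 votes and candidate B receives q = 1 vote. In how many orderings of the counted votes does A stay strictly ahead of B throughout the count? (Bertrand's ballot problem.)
Strict-lead orderings = 5

Total orderings of the 7 votes with 6 for A: C(7, 6) = 7. By the Bertrand ballot formula (Cycle Lemma / reflection principle), the number of orderings in which A is strictly ahead of B throughout is (p − q)/(p + q) · C(p + q, p) = (6 − 1)/(6 + 1) · 7 = 5.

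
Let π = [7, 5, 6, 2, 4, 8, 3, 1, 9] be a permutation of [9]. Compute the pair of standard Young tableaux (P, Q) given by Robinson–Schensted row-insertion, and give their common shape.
P = [1, 3, 8, 9] / [2, 6] / [4] / [5] / [7];  Q = [1, 3, 6, 9] / [2, 5] / [4] / [7] / [8];  common shape = (4, 2, 1, 1, 1)

Row-insert the values π_1, π_2, … into P one at a time, bumping the leftmost entry strictly greater than the inserted value down to the next row. The recording tableau Q records, in position (i, j), the step at which that cell was added to P.
  Insert 7 (step 1): P = [7];  Q = [1]
  Insert 5 (step 2): P = [5] / [7];  Q = [1] / [2]
  Insert 6 (step 3): P = [5, 6] / [7];  Q = [1, 3] / [2]
  Insert 2 (step 4): P = [2, 6] / [5] / [7];  Q = [1, 3] / [2] / [4]
  Insert 4 (step 5): P = [2, 4] / [5, 6] / [7];  Q = [1, 3] / [2, 5] / [4]
  Insert 8 (step 6): P = [2, 4, 8] / [5, 6] / [7];  Q = [1, 3, 6] / [2, 5] / [4]
  Insert 3 (step 7): P = [2, 3, 8] / [4, 6] / [5] / [7];  Q = [1, 3, 6] / [2, 5] / [4] / [7]
  Insert 1 (step 8): P = [1, 3, 8] / [2, 6] / [4] / [5] / [7];  Q = [1, 3, 6] / [2, 5] / [4] / [7] / [8]
  Insert 9 (step 9): P = [1, 3, 8, 9] / [2, 6] / [4] / [5] / [7];  Q = [1, 3, 6, 9] / [2, 5] / [4] / [7] / [8]
Final shape: (4, 2, 1, 1, 1).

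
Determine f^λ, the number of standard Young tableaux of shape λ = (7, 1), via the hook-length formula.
# SYT of shape (7, 1) = 7

Hook-length formula: f^λ = n! / Π hook(c), product over all cells c of the Young diagram. For λ = (7, 1), n = 8 boxes. Hook lengths by row (left-to-right, top-to-bottom): [8, 6, 5, 4, 3, 2, 1]; [1]. Product of hooks = 5760. So f^λ = 8! / 5760 = 40320 / 5760 = 7.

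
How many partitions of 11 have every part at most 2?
p(11, parts ≤ 2) = 6

Partitions of 11 with all parts ≤ 2: 2+2+2+2+2+1, 2+2+2+2+1+1+1, 2+2+2+1+1+1+1+1, 2+2+1+1+1+1+1+1+1, 2+1+1+1+1+1+1+1+1+1, 1+1+1+1+1+1+1+1+1+1+1. Count = 6.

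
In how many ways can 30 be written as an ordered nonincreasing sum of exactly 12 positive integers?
p(30, 12 parts) = 366

Partitions of n into exactly k parts are in bijection with partitions of n − k into at most k parts (subtract 1 from each part). So p(30, exactly 12) = p(18, parts ≤ 12). Computing via the recurrence p(m, j) = p(m, j−1) + p(m−j, j) gives 366.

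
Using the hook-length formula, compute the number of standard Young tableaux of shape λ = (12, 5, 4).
# SYT of shape (12, 5, 4) = 5426400

Hook-length formula: f^λ = n! / Π hook(c), product over all cells c of the Young diagram. For λ = (12, 5, 4), n = 21 boxes. Hook lengths by row (left-to-right, top-to-bottom): [14, 13, 12, 11, 9, 7, 6, 5, 4, 3, 2, 1]; [6, 5, 4, 3, 1]; [4, 3, 2, 1]. Product of hooks = 9415255449600. So f^λ = 21! / 9415255449600 = 51090942171709440000 / 9415255449600 = 5426400.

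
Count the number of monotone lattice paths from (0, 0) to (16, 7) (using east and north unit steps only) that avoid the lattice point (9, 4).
Number of paths = 159357

Total paths from (0, 0) to (16, 7): C(23, 16) = 245157. Paths through (9, 4): (paths (0, 0) → (9, 4)) × (paths (9, 4) → (16, 7)) = C(13, 9) · C(10, 7) = 715 · 120 = 85800. Avoidance count = 245157 − 85800 = 159357.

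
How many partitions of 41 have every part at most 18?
p(41, parts ≤ 18) = 40080

Use the recurrence p(n, m) = p(n, m−1) + p(n−m, m): either the largest part is < m (count p(n, m−1)) or the largest part is exactly m (remove one copy of m, count p(n−m, m)). With p(0, ·) = 1 this gives p(41, parts ≤ 18) = 40080. (By conjugating Young diagrams, this also counts partitions of 41 into at most 18 parts.)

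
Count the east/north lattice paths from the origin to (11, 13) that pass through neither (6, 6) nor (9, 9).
Number of paths = 1312236

Inclusion–exclusion. Total paths: C(24, 11) = 2496144. Through P₁: C(12, 6)·C(12, 5) = 731808. Through P₂: C(18, 9)·C(6, 2) = 729300. Since P₁ is strictly southwest of P₂, a monotone path through both must visit P₁ then P₂; paths through both = C(12, 6)·C(6, 3)·C(6, 2) = 277200. Avoid both = 2496144 − 731808 − 729300 + 277200 = 1312236.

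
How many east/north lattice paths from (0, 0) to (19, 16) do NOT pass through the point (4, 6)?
Number of paths = 3373489350

Total paths from (0, 0) to (19, 16): C(35, 19) = 4059928950. Paths through (4, 6): (paths (0, 0) → (4, 6)) × (paths (4, 6) → (19, 16)) = C(10, 4) · C(25, 15) = 210 · 3268760 = 686439600. Avoidance count = 4059928950 − 686439600 = 3373489350.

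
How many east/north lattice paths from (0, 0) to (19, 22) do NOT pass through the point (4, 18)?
Number of paths = 244634317260

Total paths from (0, 0) to (19, 22): C(41, 19) = 244662670200. Paths through (4, 18): (paths (0, 0) → (4, 18)) × (paths (4, 18) → (19, 22)) = C(22, 4) · C(19, 15) = 7315 · 3876 = 28352940. Avoidance count = 244662670200 − 28352940 = 244634317260.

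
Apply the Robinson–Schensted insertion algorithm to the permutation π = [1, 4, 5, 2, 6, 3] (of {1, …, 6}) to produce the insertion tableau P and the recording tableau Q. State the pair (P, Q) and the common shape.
P = [1, 2, 3, 6] / [4, 5];  Q = [1, 2, 3, 5] / [4, 6];  common shape = (4, 2)

Row-insert the values π_1, π_2, … into P one at a time, bumping the leftmost entry strictly greater than the inserted value down to the next row. The recording tableau Q records, in position (i, j), the step at which that cell was added to P.
  Insert 1 (step 1): P = [1];  Q = [1]
  Insert 4 (step 2): P = [1, 4];  Q = [1, 2]
  Insert 5 (step 3): P = [1, 4, 5];  Q = [1, 2, 3]
  Insert 2 (step 4): P = [1, 2, 5] / [4];  Q = [1, 2, 3] / [4]
  Insert 6 (step 5): P = [1, 2, 5, 6] / [4];  Q = [1, 2, 3, 5] / [4]
  Insert 3 (step 6): P = [1, 2, 3, 6] / [4, 5];  Q = [1, 2, 3, 5] / [4, 6]
Final shape: (4, 2).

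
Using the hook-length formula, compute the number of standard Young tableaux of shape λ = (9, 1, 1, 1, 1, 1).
# SYT of shape (9, 1, 1, 1, 1, 1) = 1287

Hook-length formula: f^λ = n! / Π hook(c), product over all cells c of the Young diagram. For λ = (9, 1, 1, 1, 1, 1), n = 14 boxes. Hook lengths by row (left-to-right, top-to-bottom): [14, 8, 7, 6, 5, 4, 3, 2, 1]; [5]; [4]; [3]; [2]; [1]. Product of hooks = 67737600. So f^λ = 14! / 67737600 = 87178291200 / 67737600 = 1287.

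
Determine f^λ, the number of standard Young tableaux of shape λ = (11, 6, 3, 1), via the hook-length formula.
# SYT of shape (11, 6, 3, 1) = 39680550

Hook-length formula: f^λ = n! / Π hook(c), product over all cells c of the Young diagram. For λ = (11, 6, 3, 1), n = 21 boxes. Hook lengths by row (left-to-right, top-to-bottom): [14, 12, 11, 9, 8, 7, 5, 4, 3, 2, 1]; [8, 6, 5, 3, 2, 1]; [4, 2, 1]; [1]. Product of hooks = 1287556300800. So f^λ = 21! / 1287556300800 = 51090942171709440000 / 1287556300800 = 39680550.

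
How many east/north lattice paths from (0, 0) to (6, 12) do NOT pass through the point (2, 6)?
Number of paths = 12684

Total paths from (0, 0) to (6, 12): C(18, 6) = 18564. Paths through (2, 6): (paths (0, 0) → (2, 6)) × (paths (2, 6) → (6, 12)) = C(8, 2) · C(10, 4) = 28 · 210 = 5880. Avoidance count = 18564 − 5880 = 12684.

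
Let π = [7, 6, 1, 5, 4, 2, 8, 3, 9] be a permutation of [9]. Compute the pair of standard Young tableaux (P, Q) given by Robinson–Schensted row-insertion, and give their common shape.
P = [1, 2, 3, 9] / [4, 8] / [5] / [6] / [7];  Q = [1, 4, 7, 9] / [2, 8] / [3] / [5] / [6];  common shape = (4, 2, 1, 1, 1)

Row-insert the values π_1, π_2, … into P one at a time, bumping the leftmost entry strictly greater than the inserted value down to the next row. The recording tableau Q records, in position (i, j), the step at which that cell was added to P.
  Insert 7 (step 1): P = [7];  Q = [1]
  Insert 6 (step 2): P = [6] / [7];  Q = [1] / [2]
  Insert 1 (step 3): P = [1] / [6] / [7];  Q = [1] / [2] / [3]
  Insert 5 (step 4): P = [1, 5] / [6] / [7];  Q = [1, 4] / [2] / [3]
  Insert 4 (step 5): P = [1, 4] / [5] / [6] / [7];  Q = [1, 4] / [2] / [3] / [5]
  Insert 2 (step 6): P = [1, 2] / [4] / [5] / [6] / [7];  Q = [1, 4] / [2] / [3] / [5] / [6]
  Insert 8 (step 7): P = [1, 2, 8] / [4] / [5] / [6] / [7];  Q = [1, 4, 7] / [2] / [3] / [5] / [6]
  Insert 3 (step 8): P = [1, 2, 3] / [4, 8] / [5] / [6] / [7];  Q = [1, 4, 7] / [2, 8] / [3] / [5] / [6]
  Insert 9 (step 9): P = [1, 2, 3, 9] / [4, 8] / [5] / [6] / [7];  Q = [1, 4, 7, 9] / [2, 8] / [3] / [5] / [6]
Final shape: (4, 2, 1, 1, 1).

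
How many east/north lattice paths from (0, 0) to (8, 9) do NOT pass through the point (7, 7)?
Number of paths = 14014

Total paths from (0, 0) to (8, 9): C(17, 8) = 24310. Paths through (7, 7): (paths (0, 0) → (7, 7)) × (paths (7, 7) → (8, 9)) = C(14, 7) · C(3, 1) = 3432 · 3 = 10296. Avoidance count = 24310 − 10296 = 14014.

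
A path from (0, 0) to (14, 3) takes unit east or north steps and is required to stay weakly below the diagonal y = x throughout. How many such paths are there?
Number of paths = 544

By the reflection principle (André's argument), the number of monotone paths to (14, 3) with n ≤ m that never go above y = x is C(17, 14) − C(17, 15) = 680 − 136 = 544.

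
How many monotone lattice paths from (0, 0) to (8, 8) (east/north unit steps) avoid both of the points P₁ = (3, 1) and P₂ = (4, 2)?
Number of paths = 8232

Inclusion–exclusion. Total paths: C(16, 8) = 12870. Through P₁: C(4, 3)·C(12, 5) = 3168. Through P₂: C(6, 4)·C(10, 4) = 3150. Since P₁ is strictly southwest of P₂, a monotone path through both must visit P₁ then P₂; paths through both = C(4, 3)·C(2, 1)·C(10, 4) = 1680. Avoid both = 12870 − 3168 − 3150 + 1680 = 8232.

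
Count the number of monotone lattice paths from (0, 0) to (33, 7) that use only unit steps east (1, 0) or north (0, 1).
Number of paths = 18643560

A monotone lattice path from (0, 0) to (33, 7) consists of 33 east steps and 7 north steps in some order, so it is determined by which 33 of the 40 steps are east. The count is C(40, 33) = 18643560.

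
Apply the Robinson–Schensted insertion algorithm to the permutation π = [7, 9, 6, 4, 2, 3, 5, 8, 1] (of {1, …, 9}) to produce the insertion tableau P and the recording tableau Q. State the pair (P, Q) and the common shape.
P = [1, 3, 5, 8] / [2, 9] / [4] / [6] / [7];  Q = [1, 2, 7, 8] / [3, 6] / [4] / [5] / [9];  common shape = (4, 2, 1, 1, 1)

Row-insert the values π_1, π_2, … into P one at a time, bumping the leftmost entry strictly greater than the inserted value down to the next row. The recording tableau Q records, in position (i, j), the step at which that cell was added to P.
  Insert 7 (step 1): P = [7];  Q = [1]
  Insert 9 (step 2): P = [7, 9];  Q = [1, 2]
  Insert 6 (step 3): P = [6, 9] / [7];  Q = [1, 2] / [3]
  Insert 4 (step 4): P = [4, 9] / [6] / [7];  Q = [1, 2] / [3] / [4]
  Insert 2 (step 5): P = [2, 9] / [4] / [6] / [7];  Q = [1, 2] / [3] / [4] / [5]
  Insert 3 (step 6): P = [2, 3] / [4, 9] / [6] / [7];  Q = [1, 2] / [3, 6] / [4] / [5]
  Insert 5 (step 7): P = [2, 3, 5] / [4, 9] / [6] / [7];  Q = [1, 2, 7] / [3, 6] / [4] / [5]
  Insert 8 (step 8): P = [2, 3, 5, 8] / [4, 9] / [6] / [7];  Q = [1, 2, 7, 8] / [3, 6] / [4] / [5]
  Insert 1 (step 9): P = [1, 3, 5, 8] / [2, 9] / [4] / [6] / [7];  Q = [1, 2, 7, 8] / [3, 6] / [4] / [5] / [9]
Final shape: (4, 2, 1, 1, 1).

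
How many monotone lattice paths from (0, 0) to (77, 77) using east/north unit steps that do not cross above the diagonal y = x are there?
C_77 = 18793142726809884575211361279087545193250040

These NE paths below the diagonal are counted by the Catalan number C_n = (1/(n + 1)) · C(2n, n). For n = 77: C_77 = (1/78) · C(154, 77) = 1465865132691170996866486179768828525073503120/78 = 18793142726809884575211361279087545193250040.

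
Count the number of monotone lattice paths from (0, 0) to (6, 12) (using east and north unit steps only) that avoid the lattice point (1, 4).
Number of paths = 12129

Total paths from (0, 0) to (6, 12): C(18, 6) = 18564. Paths through (1, 4): (paths (0, 0) → (1, 4)) × (paths (1, 4) → (6, 12)) = C(5, 1) · C(13, 5) = 5 · 1287 = 6435. Avoidance count = 18564 − 6435 = 12129.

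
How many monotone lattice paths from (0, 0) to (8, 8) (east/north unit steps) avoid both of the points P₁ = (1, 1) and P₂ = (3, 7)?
Number of paths = 5622

Inclusion–exclusion. Total paths: C(16, 8) = 12870. Through P₁: C(2, 1)·C(14, 7) = 6864. Through P₂: C(10, 3)·C(6, 5) = 720. Since P₁ is strictly southwest of P₂, a monotone path through both must visit P₁ then P₂; paths through both = C(2, 1)·C(8, 2)·C(6, 5) = 336. Avoid both = 12870 − 6864 − 720 + 336 = 5622.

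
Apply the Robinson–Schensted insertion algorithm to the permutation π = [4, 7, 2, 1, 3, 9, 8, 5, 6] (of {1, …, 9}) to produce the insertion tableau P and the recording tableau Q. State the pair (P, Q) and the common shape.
P = [1, 3, 5, 6] / [2, 7, 8] / [4, 9];  Q = [1, 2, 6, 9] / [3, 5, 7] / [4, 8];  common shape = (4, 3, 2)

Row-insert the values π_1, π_2, … into P one at a time, bumping the leftmost entry strictly greater than the inserted value down to the next row. The recording tableau Q records, in position (i, j), the step at which that cell was added to P.
  Insert 4 (step 1): P = [4];  Q = [1]
  Insert 7 (step 2): P = [4, 7];  Q = [1, 2]
  Insert 2 (step 3): P = [2, 7] / [4];  Q = [1, 2] / [3]
  Insert 1 (step 4): P = [1, 7] / [2] / [4];  Q = [1, 2] / [3] / [4]
  Insert 3 (step 5): P = [1, 3] / [2, 7] / [4];  Q = [1, 2] / [3, 5] / [4]
  Insert 9 (step 6): P = [1, 3, 9] / [2, 7] / [4];  Q = [1, 2, 6] / [3, 5] / [4]
  Insert 8 (step 7): P = [1, 3, 8] / [2, 7, 9] / [4];  Q = [1, 2, 6] / [3, 5, 7] / [4]
  Insert 5 (step 8): P = [1, 3, 5] / [2, 7, 8] / [4, 9];  Q = [1, 2, 6] / [3, 5, 7] / [4, 8]
  Insert 6 (step 9): P = [1, 3, 5, 6] / [2, 7, 8] / [4, 9];  Q = [1, 2, 6, 9] / [3, 5, 7] / [4, 8]
Final shape: (4, 3, 2).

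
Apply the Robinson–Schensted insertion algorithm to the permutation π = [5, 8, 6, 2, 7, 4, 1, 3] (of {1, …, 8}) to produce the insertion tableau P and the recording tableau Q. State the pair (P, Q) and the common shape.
P = [1, 3, 7] / [2, 4] / [5, 6] / [8];  Q = [1, 2, 5] / [3, 6] / [4, 8] / [7];  common shape = (3, 2, 2, 1)

Row-insert the values π_1, π_2, … into P one at a time, bumping the leftmost entry strictly greater than the inserted value down to the next row. The recording tableau Q records, in position (i, j), the step at which that cell was added to P.
  Insert 5 (step 1): P = [5];  Q = [1]
  Insert 8 (step 2): P = [5, 8];  Q = [1, 2]
  Insert 6 (step 3): P = [5, 6] / [8];  Q = [1, 2] / [3]
  Insert 2 (step 4): P = [2, 6] / [5] / [8];  Q = [1, 2] / [3] / [4]
  Insert 7 (step 5): P = [2, 6, 7] / [5] / [8];  Q = [1, 2, 5] / [3] / [4]
  Insert 4 (step 6): P = [2, 4, 7] / [5, 6] / [8];  Q = [1, 2, 5] / [3, 6] / [4]
  Insert 1 (step 7): P = [1, 4, 7] / [2, 6] / [5] / [8];  Q = [1, 2, 5] / [3, 6] / [4] / [7]
  Insert 3 (step 8): P = [1, 3, 7] / [2, 4] / [5, 6] / [8];  Q = [1, 2, 5] / [3, 6] / [4, 8] / [7]
Final shape: (3, 2, 2, 1).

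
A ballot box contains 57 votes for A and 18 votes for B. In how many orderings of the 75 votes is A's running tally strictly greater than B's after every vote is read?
Strict-lead orderings = 49719923716299772

Total orderings of the 75 votes with 57 for A: C(75, 57) = 95615237915961100. By the Bertrand ballot formula (Cycle Lemma / reflection principle), the number of orderings in which A is strictly ahead of B throughout is (p − q)/(p + q) · C(p + q, p) = (57 − 18)/(57 + 18) · 95615237915961100 = 49719923716299772.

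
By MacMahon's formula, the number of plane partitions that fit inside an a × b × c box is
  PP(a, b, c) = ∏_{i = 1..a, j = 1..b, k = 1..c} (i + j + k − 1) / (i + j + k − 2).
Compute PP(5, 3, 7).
PP(5, 3, 7) = 16195608

Evaluate the triple product over i = 1..5, j = 1..3, k = 1..7. The factors are (2/1) · (3/2) · (4/3) · (5/4) · (6/5) · (7/6) · (8/7) · (3/2) · … (105 factors total). The numerators and denominators telescope so the product is an integer; carrying out the multiplication exactly gives PP(5, 3, 7) = 16195608.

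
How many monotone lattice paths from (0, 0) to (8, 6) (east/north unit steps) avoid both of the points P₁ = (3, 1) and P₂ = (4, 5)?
Number of paths = 1465

Inclusion–exclusion. Total paths: C(14, 8) = 3003. Through P₁: C(4, 3)·C(10, 5) = 1008. Through P₂: C(9, 4)·C(5, 4) = 630. Since P₁ is strictly southwest of P₂, a monotone path through both must visit P₁ then P₂; paths through both = C(4, 3)·C(5, 1)·C(5, 4) = 100. Avoid both = 3003 − 1008 − 630 + 100 = 1465.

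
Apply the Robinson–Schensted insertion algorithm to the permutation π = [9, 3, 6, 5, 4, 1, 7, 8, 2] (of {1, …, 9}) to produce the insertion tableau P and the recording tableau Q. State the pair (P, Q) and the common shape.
P = [1, 2, 7, 8] / [3, 4] / [5] / [6] / [9];  Q = [1, 3, 7, 8] / [2, 9] / [4] / [5] / [6];  common shape = (4, 2, 1, 1, 1)

Row-insert the values π_1, π_2, … into P one at a time, bumping the leftmost entry strictly greater than the inserted value down to the next row. The recording tableau Q records, in position (i, j), the step at which that cell was added to P.
  Insert 9 (step 1): P = [9];  Q = [1]
  Insert 3 (step 2): P = [3] / [9];  Q = [1] / [2]
  Insert 6 (step 3): P = [3, 6] / [9];  Q = [1, 3] / [2]
  Insert 5 (step 4): P = [3, 5] / [6] / [9];  Q = [1, 3] / [2] / [4]
  Insert 4 (step 5): P = [3, 4] / [5] / [6] / [9];  Q = [1, 3] / [2] / [4] / [5]
  Insert 1 (step 6): P = [1, 4] / [3] / [5] / [6] / [9];  Q = [1, 3] / [2] / [4] / [5] / [6]
  Insert 7 (step 7): P = [1, 4, 7] / [3] / [5] / [6] / [9];  Q = [1, 3, 7] / [2] / [4] / [5] / [6]
  Insert 8 (step 8): P = [1, 4, 7, 8] / [3] / [5] / [6] / [9];  Q = [1, 3, 7, 8] / [2] / [4] / [5] / [6]
  Insert 2 (step 9): P = [1, 2, 7, 8] / [3, 4] / [5] / [6] / [9];  Q = [1, 3, 7, 8] / [2, 9] / [4] / [5] / [6]
Final shape: (4, 2, 1, 1, 1).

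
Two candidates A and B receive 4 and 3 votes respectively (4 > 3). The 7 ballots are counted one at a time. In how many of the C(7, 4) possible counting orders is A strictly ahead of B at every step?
Strict-lead orderings = 5

Total orderings of the 7 votes with 4 for A: C(7, 4) = 35. By the Bertrand ballot formula (Cycle Lemma / reflection principle), the number of orderings in which A is strictly ahead of B throughout is (p − q)/(p + q) · C(p + q, p) = (4 − 3)/(4 + 3) · 35 = 5.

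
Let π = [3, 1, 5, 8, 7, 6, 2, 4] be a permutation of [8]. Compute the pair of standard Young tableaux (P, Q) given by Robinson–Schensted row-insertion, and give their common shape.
P = [1, 2, 4] / [3, 5, 6] / [7] / [8];  Q = [1, 3, 4] / [2, 5, 8] / [6] / [7];  common shape = (3, 3, 1, 1)

Row-insert the values π_1, π_2, … into P one at a time, bumping the leftmost entry strictly greater than the inserted value down to the next row. The recording tableau Q records, in position (i, j), the step at which that cell was added to P.
  Insert 3 (step 1): P = [3];  Q = [1]
  Insert 1 (step 2): P = [1] / [3];  Q = [1] / [2]
  Insert 5 (step 3): P = [1, 5] / [3];  Q = [1, 3] / [2]
  Insert 8 (step 4): P = [1, 5, 8] / [3];  Q = [1, 3, 4] / [2]
  Insert 7 (step 5): P = [1, 5, 7] / [3, 8];  Q = [1, 3, 4] / [2, 5]
  Insert 6 (step 6): P = [1, 5, 6] / [3, 7] / [8];  Q = [1, 3, 4] / [2, 5] / [6]
  Insert 2 (step 7): P = [1, 2, 6] / [3, 5] / [7] / [8];  Q = [1, 3, 4] / [2, 5] / [6] / [7]
  Insert 4 (step 8): P = [1, 2, 4] / [3, 5, 6] / [7] / [8];  Q = [1, 3, 4] / [2, 5, 8] / [6] / [7]
Final shape: (3, 3, 1, 1).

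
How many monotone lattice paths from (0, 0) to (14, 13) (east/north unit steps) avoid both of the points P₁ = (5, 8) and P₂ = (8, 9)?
Number of paths = 13457706

Inclusion–exclusion. Total paths: C(27, 14) = 20058300. Through P₁: C(13, 5)·C(14, 9) = 2576574. Through P₂: C(17, 8)·C(10, 6) = 5105100. Since P₁ is strictly southwest of P₂, a monotone path through both must visit P₁ then P₂; paths through both = C(13, 5)·C(4, 3)·C(10, 6) = 1081080. Avoid both = 20058300 − 2576574 − 5105100 + 1081080 = 13457706.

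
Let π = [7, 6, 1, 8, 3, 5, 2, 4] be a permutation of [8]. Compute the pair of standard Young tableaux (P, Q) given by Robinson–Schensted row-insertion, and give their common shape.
P = [1, 2, 4] / [3, 5] / [6, 8] / [7];  Q = [1, 4, 6] / [2, 5] / [3, 8] / [7];  common shape = (3, 2, 2, 1)

Row-insert the values π_1, π_2, … into P one at a time, bumping the leftmost entry strictly greater than the inserted value down to the next row. The recording tableau Q records, in position (i, j), the step at which that cell was added to P.
  Insert 7 (step 1): P = [7];  Q = [1]
  Insert 6 (step 2): P = [6] / [7];  Q = [1] / [2]
  Insert 1 (step 3): P = [1] / [6] / [7];  Q = [1] / [2] / [3]
  Insert 8 (step 4): P = [1, 8] / [6] / [7];  Q = [1, 4] / [2] / [3]
  Insert 3 (step 5): P = [1, 3] / [6, 8] / [7];  Q = [1, 4] / [2, 5] / [3]
  Insert 5 (step 6): P = [1, 3, 5] / [6, 8] / [7];  Q = [1, 4, 6] / [2, 5] / [3]
  Insert 2 (step 7): P = [1, 2, 5] / [3, 8] / [6] / [7];  Q = [1, 4, 6] / [2, 5] / [3] / [7]
  Insert 4 (step 8): P = [1, 2, 4] / [3, 5] / [6, 8] / [7];  Q = [1, 4, 6] / [2, 5] / [3, 8] / [7]
Final shape: (3, 2, 2, 1).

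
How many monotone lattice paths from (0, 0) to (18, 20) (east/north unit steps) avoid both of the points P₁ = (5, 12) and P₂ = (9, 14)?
Number of paths = 28693332640

Inclusion–exclusion. Total paths: C(38, 18) = 33578000610. Through P₁: C(17, 5)·C(21, 13) = 1259196120. Through P₂: C(23, 9)·C(15, 9) = 4090035950. Since P₁ is strictly southwest of P₂, a monotone path through both must visit P₁ then P₂; paths through both = C(17, 5)·C(6, 4)·C(15, 9) = 464564100. Avoid both = 33578000610 − 1259196120 − 4090035950 + 464564100 = 28693332640.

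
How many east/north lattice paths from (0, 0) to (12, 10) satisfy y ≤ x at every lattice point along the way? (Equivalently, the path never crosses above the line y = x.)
Number of paths = 149226

By the reflection principle (André's argument), the number of monotone paths to (12, 10) with n ≤ m that never go above y = x is C(22, 12) − C(22, 13) = 646646 − 497420 = 149226.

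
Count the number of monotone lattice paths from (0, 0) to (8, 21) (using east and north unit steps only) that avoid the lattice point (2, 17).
Number of paths = 4256235

Total paths from (0, 0) to (8, 21): C(29, 8) = 4292145. Paths through (2, 17): (paths (0, 0) → (2, 17)) × (paths (2, 17) → (8, 21)) = C(19, 2) · C(10, 6) = 171 · 210 = 35910. Avoidance count = 4292145 − 35910 = 4256235.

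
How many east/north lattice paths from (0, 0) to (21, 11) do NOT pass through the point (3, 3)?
Number of paths = 97778980

Total paths from (0, 0) to (21, 11): C(32, 21) = 129024480. Paths through (3, 3): (paths (0, 0) → (3, 3)) × (paths (3, 3) → (21, 11)) = C(6, 3) · C(26, 18) = 20 · 1562275 = 31245500. Avoidance count = 129024480 − 31245500 = 97778980.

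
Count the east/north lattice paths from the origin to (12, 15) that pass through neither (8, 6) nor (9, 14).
Number of paths = 12076063

Inclusion–exclusion. Total paths: C(27, 12) = 17383860. Through P₁: C(14, 8)·C(13, 4) = 2147145. Through P₂: C(23, 9)·C(4, 3) = 3268760. Since P₁ is strictly southwest of P₂, a monotone path through both must visit P₁ then P₂; paths through both = C(14, 8)·C(9, 1)·C(4, 3) = 108108. Avoid both = 17383860 − 2147145 − 3268760 + 108108 = 12076063.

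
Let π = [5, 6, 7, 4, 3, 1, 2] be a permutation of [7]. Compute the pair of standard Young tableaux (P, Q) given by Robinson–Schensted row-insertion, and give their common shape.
P = [1, 2, 7] / [3, 6] / [4] / [5];  Q = [1, 2, 3] / [4, 7] / [5] / [6];  common shape = (3, 2, 1, 1)

Row-insert the values π_1, π_2, … into P one at a time, bumping the leftmost entry strictly greater than the inserted value down to the next row. The recording tableau Q records, in position (i, j), the step at which that cell was added to P.
  Insert 5 (step 1): P = [5];  Q = [1]
  Insert 6 (step 2): P = [5, 6];  Q = [1, 2]
  Insert 7 (step 3): P = [5, 6, 7];  Q = [1, 2, 3]
  Insert 4 (step 4): P = [4, 6, 7] / [5];  Q = [1, 2, 3] / [4]
  Insert 3 (step 5): P = [3, 6, 7] / [4] / [5];  Q = [1, 2, 3] / [4] / [5]
  Insert 1 (step 6): P = [1, 6, 7] / [3] / [4] / [5];  Q = [1, 2, 3] / [4] / [5] / [6]
  Insert 2 (step 7): P = [1, 2, 7] / [3, 6] / [4] / [5];  Q = [1, 2, 3] / [4, 7] / [5] / [6]
Final shape: (3, 2, 1, 1).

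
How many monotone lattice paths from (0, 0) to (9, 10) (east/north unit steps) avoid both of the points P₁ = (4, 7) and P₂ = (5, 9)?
Number of paths = 68838

Inclusion–exclusion. Total paths: C(19, 9) = 92378. Through P₁: C(11, 4)·C(8, 5) = 18480. Through P₂: C(14, 5)·C(5, 4) = 10010. Since P₁ is strictly southwest of P₂, a monotone path through both must visit P₁ then P₂; paths through both = C(11, 4)·C(3, 1)·C(5, 4) = 4950. Avoid both = 92378 − 18480 − 10010 + 4950 = 68838.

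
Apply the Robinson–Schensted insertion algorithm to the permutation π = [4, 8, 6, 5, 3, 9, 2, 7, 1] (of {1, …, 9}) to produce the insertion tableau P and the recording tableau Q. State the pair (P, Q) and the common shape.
P = [1, 5, 7] / [2, 9] / [3] / [4] / [6] / [8];  Q = [1, 2, 6] / [3, 8] / [4] / [5] / [7] / [9];  common shape = (3, 2, 1, 1, 1, 1)

Row-insert the values π_1, π_2, … into P one at a time, bumping the leftmost entry strictly greater than the inserted value down to the next row. The recording tableau Q records, in position (i, j), the step at which that cell was added to P.
  Insert 4 (step 1): P = [4];  Q = [1]
  Insert 8 (step 2): P = [4, 8];  Q = [1, 2]
  Insert 6 (step 3): P = [4, 6] / [8];  Q = [1, 2] / [3]
  Insert 5 (step 4): P = [4, 5] / [6] / [8];  Q = [1, 2] / [3] / [4]
  Insert 3 (step 5): P = [3, 5] / [4] / [6] / [8];  Q = [1, 2] / [3] / [4] / [5]
  Insert 9 (step 6): P = [3, 5, 9] / [4] / [6] / [8];  Q = [1, 2, 6] / [3] / [4] / [5]
  Insert 2 (step 7): P = [2, 5, 9] / [3] / [4] / [6] / [8];  Q = [1, 2, 6] / [3] / [4] / [5] / [7]
  Insert 7 (step 8): P = [2, 5, 7] / [3, 9] / [4] / [6] / [8];  Q = [1, 2, 6] / [3, 8] / [4] / [5] / [7]
  Insert 1 (step 9): P = [1, 5, 7] / [2, 9] / [3] / [4] / [6] / [8];  Q = [1, 2, 6] / [3, 8] / [4] / [5] / [7] / [9]
Final shape: (3, 2, 1, 1, 1, 1).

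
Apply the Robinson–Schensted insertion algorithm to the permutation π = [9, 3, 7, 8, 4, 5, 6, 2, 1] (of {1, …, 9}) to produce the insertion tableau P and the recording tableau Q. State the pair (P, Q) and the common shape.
P = [1, 4, 5, 6] / [2, 8] / [3] / [7] / [9];  Q = [1, 3, 4, 7] / [2, 6] / [5] / [8] / [9];  common shape = (4, 2, 1, 1, 1)

Row-insert the values π_1, π_2, … into P one at a time, bumping the leftmost entry strictly greater than the inserted value down to the next row. The recording tableau Q records, in position (i, j), the step at which that cell was added to P.
  Insert 9 (step 1): P = [9];  Q = [1]
  Insert 3 (step 2): P = [3] / [9];  Q = [1] / [2]
  Insert 7 (step 3): P = [3, 7] / [9];  Q = [1, 3] / [2]
  Insert 8 (step 4): P = [3, 7, 8] / [9];  Q = [1, 3, 4] / [2]
  Insert 4 (step 5): P = [3, 4, 8] / [7] / [9];  Q = [1, 3, 4] / [2] / [5]
  Insert 5 (step 6): P = [3, 4, 5] / [7, 8] / [9];  Q = [1, 3, 4] / [2, 6] / [5]
  Insert 6 (step 7): P = [3, 4, 5, 6] / [7, 8] / [9];  Q = [1, 3, 4, 7] / [2, 6] / [5]
  Insert 2 (step 8): P = [2, 4, 5, 6] / [3, 8] / [7] / [9];  Q = [1, 3, 4, 7] / [2, 6] / [5] / [8]
  Insert 1 (step 9): P = [1, 4, 5, 6] / [2, 8] / [3] / [7] / [9];  Q = [1, 3, 4, 7] / [2, 6] / [5] / [8] / [9]
Final shape: (4, 2, 1, 1, 1).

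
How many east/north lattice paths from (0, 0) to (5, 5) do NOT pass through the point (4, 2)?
Number of paths = 192

Total paths from (0, 0) to (5, 5): C(10, 5) = 252. Paths through (4, 2): (paths (0, 0) → (4, 2)) × (paths (4, 2) → (5, 5)) = C(6, 4) · C(4, 1) = 15 · 4 = 60. Avoidance count = 252 − 60 = 192.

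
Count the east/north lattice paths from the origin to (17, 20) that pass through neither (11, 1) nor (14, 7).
Number of paths = 15838691190

Inclusion–exclusion. Total paths: C(37, 17) = 15905368710. Through P₁: C(12, 11)·C(25, 6) = 2125200. Through P₂: C(21, 14)·C(16, 3) = 65116800. Since P₁ is strictly southwest of P₂, a monotone path through both must visit P₁ then P₂; paths through both = C(12, 11)·C(9, 3)·C(16, 3) = 564480. Avoid both = 15905368710 − 2125200 − 65116800 + 564480 = 15838691190.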